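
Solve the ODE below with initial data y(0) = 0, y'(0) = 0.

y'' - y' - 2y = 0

General solution: y = C₁e^(2x) + C₂e^(-x)
Applying ICs: C₁ = 0, C₂ = 0
Particular solution: y = 0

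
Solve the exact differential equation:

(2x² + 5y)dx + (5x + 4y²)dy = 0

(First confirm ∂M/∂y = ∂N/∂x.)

Verify exactness: ∂M/∂y = ∂N/∂x ✓
Find F(x,y) such that ∂F/∂x = M, ∂F/∂y = N
Solution: 2x³/3 + 5xy + 4y³/3 = C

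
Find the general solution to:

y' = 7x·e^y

Separating variables and integrating:
-e^(-y) = 7x²/2 + C

General solution: y = -ln(C - 7x²/2)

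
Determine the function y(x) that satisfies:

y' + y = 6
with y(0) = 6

General solution: y = 6 + Ce^(-x)
Applying y(0) = 6: C = 6 - 6 = 0
Particular solution: y = 6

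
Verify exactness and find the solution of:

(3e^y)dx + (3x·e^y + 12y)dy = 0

Verify exactness: ∂M/∂y = ∂N/∂x ✓
Find F(x,y) such that ∂F/∂x = M, ∂F/∂y = N
Solution: 3x·e^y + 6y² = C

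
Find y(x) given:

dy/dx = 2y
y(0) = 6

General solution: y = Ce^(2x)
Applying IC y(0) = 6:
Particular solution: y = 6e^(2x)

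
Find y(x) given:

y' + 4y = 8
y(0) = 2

General solution: y = 2 + Ce^(-4x)
Applying y(0) = 2: C = 2 - 2 = 0
Particular solution: y = 2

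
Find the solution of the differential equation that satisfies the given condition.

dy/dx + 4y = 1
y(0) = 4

General solution: y = 1/4 + Ce^(-4x)
Applying y(0) = 4: C = 4 - 1/4 = 15/4
Particular solution: y = 1/4 + (15/4)e^(-4x)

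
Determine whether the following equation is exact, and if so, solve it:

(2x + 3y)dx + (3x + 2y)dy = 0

Verify exactness: ∂M/∂y = ∂N/∂x ✓
Find F(x,y) such that ∂F/∂x = M, ∂F/∂y = N
Solution: x² + 3xy + y² = C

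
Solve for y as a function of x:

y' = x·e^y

Separating variables and integrating:
-e^(-y) = x²/2 + C

General solution: y = -ln(C - x²/2)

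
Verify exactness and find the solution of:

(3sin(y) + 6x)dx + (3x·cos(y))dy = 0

Verify exactness: ∂M/∂y = ∂N/∂x ✓
Find F(x,y) such that ∂F/∂x = M, ∂F/∂y = N
Solution: 3x·sin(y) + 3x² = C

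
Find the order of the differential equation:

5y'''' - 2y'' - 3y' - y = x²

The order is 4 (highest derivative is of order 4).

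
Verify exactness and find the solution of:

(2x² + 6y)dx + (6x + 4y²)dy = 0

Verify exactness: ∂M/∂y = ∂N/∂x ✓
Find F(x,y) such that ∂F/∂x = M, ∂F/∂y = N
Solution: 2x³/3 + 6xy + 4y³/3 = C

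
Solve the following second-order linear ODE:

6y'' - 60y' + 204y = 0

Characteristic equation: 6r² - 60r + 204 = 0
Divide by 6: r² - 10r + 34 = 0
Roots: r = 5 ± 3i (complex conjugates)
General solution: y = e^(5x)(C₁cos(3x) + C₂sin(3x))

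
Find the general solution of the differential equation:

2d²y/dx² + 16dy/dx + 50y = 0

Characteristic equation: 2r² + 16r + 50 = 0
Divide by 2: r² + 8r + 25 = 0
Roots: r = -4 ± 3i (complex conjugates)
General solution: y = e^(-4x)(C₁cos(3x) + C₂sin(3x))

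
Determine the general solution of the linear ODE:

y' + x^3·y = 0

Using integrating factor method:

General solution: y = Ce^(-x^4/4)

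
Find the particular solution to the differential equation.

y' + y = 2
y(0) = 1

General solution: y = 2 + Ce^(-x)
Applying y(0) = 1: C = 1 - 2 = -1
Particular solution: y = 2 - e^(-x)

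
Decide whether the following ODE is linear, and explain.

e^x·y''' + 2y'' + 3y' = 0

Linear (y and its derivatives appear to the first power only, no products of y terms)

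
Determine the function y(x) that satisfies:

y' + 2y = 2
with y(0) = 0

General solution: y = 1 + Ce^(-2x)
Applying y(0) = 0: C = 0 - 1 = -1
Particular solution: y = 1 - e^(-2x)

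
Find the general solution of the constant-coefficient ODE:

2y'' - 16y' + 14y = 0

Characteristic equation: 2r² - 16r + 14 = 0
Divide by 2: r² - 8r + 7 = 0
Roots: r = 1, 7 (distinct real)
General solution: y = C₁e^x + C₂e^(7x)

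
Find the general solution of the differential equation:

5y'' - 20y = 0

Characteristic equation: 5r² - 20 = 0
Divide by 5: r² - 4 = 0
Roots: r = 2, -2 (distinct real)
General solution: y = C₁e^(2x) + C₂e^(-2x)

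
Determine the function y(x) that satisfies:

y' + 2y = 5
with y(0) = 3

General solution: y = 5/2 + Ce^(-2x)
Applying y(0) = 3: C = 3 - 5/2 = 1/2
Particular solution: y = 5/2 + (1/2)e^(-2x)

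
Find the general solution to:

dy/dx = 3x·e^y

Separating variables and integrating:
-e^(-y) = 3x²/2 + C

General solution: y = -ln(C - 3x²/2)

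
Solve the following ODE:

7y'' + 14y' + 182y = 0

Characteristic equation: 7r² + 14r + 182 = 0
Divide by 7: r² + 2r + 26 = 0
Roots: r = -1 ± 5i (complex conjugates)
General solution: y = e^(-x)(C₁cos(5x) + C₂sin(5x))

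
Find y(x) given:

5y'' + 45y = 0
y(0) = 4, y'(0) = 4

General solution: y = C₁cos(3x) + C₂sin(3x)
Complex roots r = ±3i
Applying ICs: C₁ = 4, C₂ = 4/3
Particular solution: y = 4cos(3x) + (4/3)sin(3x)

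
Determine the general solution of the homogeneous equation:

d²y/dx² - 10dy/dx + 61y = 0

Characteristic equation: r² - 10r + 61 = 0
Roots: r = 5 ± 6i (complex conjugates)
General solution: y = e^(5x)(C₁cos(6x) + C₂sin(6x))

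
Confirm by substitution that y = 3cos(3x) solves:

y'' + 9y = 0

Verification:
y'' = -27cos(3x)
y'' + 9y = 0 ✓

Yes, it is a solution.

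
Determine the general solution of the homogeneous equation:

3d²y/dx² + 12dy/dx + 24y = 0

Characteristic equation: 3r² + 12r + 24 = 0
Divide by 3: r² + 4r + 8 = 0
Roots: r = -2 ± 2i (complex conjugates)
General solution: y = e^(-2x)(C₁cos(2x) + C₂sin(2x))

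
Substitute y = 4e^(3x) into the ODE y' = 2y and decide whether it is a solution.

Verification:
y = 4e^(3x)
y' = 12e^(3x)
But 2y = 8e^(3x)
y' ≠ 2y — the derivative does not match

No, it is not a solution.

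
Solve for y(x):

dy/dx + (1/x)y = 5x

Using integrating factor method:

General solution: y = (5/3)x^2 + C/x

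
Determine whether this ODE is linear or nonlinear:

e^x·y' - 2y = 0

Linear (y and its derivatives appear to the first power only, no products of y terms)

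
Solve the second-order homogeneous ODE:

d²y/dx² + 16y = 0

Characteristic equation: r² + 16 = 0
Roots: r = ±4i (complex conjugates)
General solution: y = C₁cos(4x) + C₂sin(4x)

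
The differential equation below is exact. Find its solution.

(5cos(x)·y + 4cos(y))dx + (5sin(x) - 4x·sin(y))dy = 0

Verify exactness: ∂M/∂y = ∂N/∂x ✓
Find F(x,y) such that ∂F/∂x = M, ∂F/∂y = N
Solution: 5sin(x)·y + 4x·cos(y) = C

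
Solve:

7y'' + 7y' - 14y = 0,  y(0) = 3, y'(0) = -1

General solution: y = C₁e^x + C₂e^(-2x)
Applying ICs: C₁ = 5/3, C₂ = 4/3
Particular solution: y = (5/3)e^x + (4/3)e^(-2x)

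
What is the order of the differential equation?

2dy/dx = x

The order is 1 (highest derivative is of order 1).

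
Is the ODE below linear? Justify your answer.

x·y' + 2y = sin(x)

Yes. Linear (y and its derivatives appear to the first power only, no products of y terms)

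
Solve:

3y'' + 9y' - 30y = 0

Characteristic equation: 3r² + 9r - 30 = 0
Divide by 3: r² + 3r - 10 = 0
Roots: r = 2, -5 (distinct real)
General solution: y = C₁e^(2x) + C₂e^(-5x)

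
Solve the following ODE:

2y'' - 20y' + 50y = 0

Characteristic equation: 2r² - 20r + 50 = 0
Divide by 2: r² - 10r + 25 = 0
Factored: (r - 5)² = 0
Repeated root: r = 5
General solution: y = (C₁ + C₂x)e^(5x)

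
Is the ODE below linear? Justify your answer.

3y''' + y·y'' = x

No. Nonlinear (y·y'' term)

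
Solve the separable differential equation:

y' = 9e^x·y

Separating variables and integrating:
ln|y| = 9e^x + C

General solution: y = Ce^(9e^x)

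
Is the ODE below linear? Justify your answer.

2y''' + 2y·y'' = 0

No. Nonlinear (y·y'' term)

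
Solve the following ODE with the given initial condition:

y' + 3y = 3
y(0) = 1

General solution: y = 1 + Ce^(-3x)
Applying y(0) = 1: C = 1 - 1 = 0
Particular solution: y = 1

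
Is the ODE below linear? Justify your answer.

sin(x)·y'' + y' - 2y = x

Yes. Linear (y and its derivatives appear to the first power only, no products of y terms)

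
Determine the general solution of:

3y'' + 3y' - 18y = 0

Characteristic equation: 3r² + 3r - 18 = 0
Divide by 3: r² + r - 6 = 0
Roots: r = 2, -3 (distinct real)
General solution: y = C₁e^(2x) + C₂e^(-3x)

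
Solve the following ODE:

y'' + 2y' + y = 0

Characteristic equation: r² + 2r + 1 = 0
Factored: (r + 1)² = 0
Repeated root: r = -1
General solution: y = (C₁ + C₂x)e^(-x)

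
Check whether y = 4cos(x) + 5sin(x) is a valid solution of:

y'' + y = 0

Verification:
y'' = -4cos(x) - 5sin(x)
y'' + y = 0 ✓

Yes, it is a solution.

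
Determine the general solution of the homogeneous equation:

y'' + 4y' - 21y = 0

Characteristic equation: r² + 4r - 21 = 0
Roots: r = 3, -7 (distinct real)
General solution: y = C₁e^(3x) + C₂e^(-7x)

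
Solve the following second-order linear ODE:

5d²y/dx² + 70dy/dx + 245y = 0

Characteristic equation: 5r² + 70r + 245 = 0
Divide by 5: r² + 14r + 49 = 0
Factored: (r + 7)² = 0
Repeated root: r = -7
General solution: y = (C₁ + C₂x)e^(-7x)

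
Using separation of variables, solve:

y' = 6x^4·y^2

Separating variables and integrating:
-1/y = 6x^5/5 + C

General solution: y^-1 = (-6/5)x^5 + C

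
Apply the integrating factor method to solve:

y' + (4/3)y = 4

Using integrating factor method:

General solution: y = 3 + Ce^(-4x/3)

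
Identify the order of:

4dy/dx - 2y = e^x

The order is 1 (highest derivative is of order 1).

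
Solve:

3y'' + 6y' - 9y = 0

Characteristic equation: 3r² + 6r - 9 = 0
Divide by 3: r² + 2r - 3 = 0
Roots: r = 1, -3 (distinct real)
General solution: y = C₁e^x + C₂e^(-3x)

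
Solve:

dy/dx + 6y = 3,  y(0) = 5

General solution: y = 1/2 + Ce^(-6x)
Applying y(0) = 5: C = 5 - 1/2 = 9/2
Particular solution: y = 1/2 + (9/2)e^(-6x)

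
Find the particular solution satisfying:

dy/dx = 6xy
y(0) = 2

General solution: y = Ce^(3x²)
Applying IC y(0) = 2:
Particular solution: y = 2e^(3x²)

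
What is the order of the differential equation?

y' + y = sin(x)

The order is 1 (highest derivative is of order 1).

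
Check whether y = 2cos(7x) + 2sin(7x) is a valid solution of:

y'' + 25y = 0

Verification:
y'' = -98cos(7x) - 98sin(7x)
y'' + 25y ≠ 0 (frequency mismatch: got 49 instead of 25)

No, it is not a solution.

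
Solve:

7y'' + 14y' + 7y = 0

Characteristic equation: 7r² + 14r + 7 = 0
Divide by 7: r² + 2r + 1 = 0
Factored: (r + 1)² = 0
Repeated root: r = -1
General solution: y = (C₁ + C₂x)e^(-x)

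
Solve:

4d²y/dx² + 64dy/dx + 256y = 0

Characteristic equation: 4r² + 64r + 256 = 0
Divide by 4: r² + 16r + 64 = 0
Factored: (r + 8)² = 0
Repeated root: r = -8
General solution: y = (C₁ + C₂x)e^(-8x)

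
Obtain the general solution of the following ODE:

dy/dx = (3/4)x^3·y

Separating variables and integrating:
ln|y| = 3x^4/16 + C

General solution: y = Ce^(3x^4/16)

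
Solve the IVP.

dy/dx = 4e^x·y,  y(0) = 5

General solution: y = Ce^(4e^x)
Applying IC y(0) = 5:
Particular solution: y = 5e^(4(e^x - 1))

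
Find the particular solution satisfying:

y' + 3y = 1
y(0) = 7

General solution: y = 1/3 + Ce^(-3x)
Applying y(0) = 7: C = 7 - 1/3 = 20/3
Particular solution: y = 1/3 + (20/3)e^(-3x)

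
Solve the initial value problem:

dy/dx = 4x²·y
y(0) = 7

General solution: y = Ce^(4x³/3)
Applying IC y(0) = 7:
Particular solution: y = 7e^(4x³/3)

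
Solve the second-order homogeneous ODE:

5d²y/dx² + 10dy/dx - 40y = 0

Characteristic equation: 5r² + 10r - 40 = 0
Divide by 5: r² + 2r - 8 = 0
Roots: r = 2, -4 (distinct real)
General solution: y = C₁e^(2x) + C₂e^(-4x)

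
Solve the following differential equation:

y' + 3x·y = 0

Using integrating factor method:

General solution: y = Ce^(-3x^2/2)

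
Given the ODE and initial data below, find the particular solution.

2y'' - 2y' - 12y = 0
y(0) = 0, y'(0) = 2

General solution: y = C₁e^(3x) + C₂e^(-2x)
Applying ICs: C₁ = 2/5, C₂ = -2/5
Particular solution: y = (2/5)e^(3x) - (2/5)e^(-2x)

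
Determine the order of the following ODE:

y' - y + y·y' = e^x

The order is 1 (highest derivative is of order 1).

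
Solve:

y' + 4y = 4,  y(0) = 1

General solution: y = 1 + Ce^(-4x)
Applying y(0) = 1: C = 1 - 1 = 0
Particular solution: y = 1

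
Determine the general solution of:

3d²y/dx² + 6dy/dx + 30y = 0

Characteristic equation: 3r² + 6r + 30 = 0
Divide by 3: r² + 2r + 10 = 0
Roots: r = -1 ± 3i (complex conjugates)
General solution: y = e^(-x)(C₁cos(3x) + C₂sin(3x))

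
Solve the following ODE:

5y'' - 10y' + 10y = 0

Characteristic equation: 5r² - 10r + 10 = 0
Divide by 5: r² - 2r + 2 = 0
Roots: r = 1 ± i (complex conjugates)
General solution: y = e^x(C₁cos(x) + C₂sin(x))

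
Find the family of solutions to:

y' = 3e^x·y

Separating variables and integrating:
ln|y| = 3e^x + C

General solution: y = Ce^(3e^x)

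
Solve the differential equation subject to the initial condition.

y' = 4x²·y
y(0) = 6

General solution: y = Ce^(4x³/3)
Applying IC y(0) = 6:
Particular solution: y = 6e^(4x³/3)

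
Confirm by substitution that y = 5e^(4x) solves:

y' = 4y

Verification:
y = 5e^(4x)
y' = 20e^(4x)
4y = 20e^(4x)
y' = 4y ✓

Yes, it is a solution.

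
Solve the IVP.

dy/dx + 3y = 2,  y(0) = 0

General solution: y = 2/3 + Ce^(-3x)
Applying y(0) = 0: C = 0 - 2/3 = -2/3
Particular solution: y = 2/3 - (2/3)e^(-3x)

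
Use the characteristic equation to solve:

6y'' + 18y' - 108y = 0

Characteristic equation: 6r² + 18r - 108 = 0
Divide by 6: r² + 3r - 18 = 0
Roots: r = 3, -6 (distinct real)
General solution: y = C₁e^(3x) + C₂e^(-6x)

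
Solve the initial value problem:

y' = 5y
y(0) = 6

General solution: y = Ce^(5x)
Applying IC y(0) = 6:
Particular solution: y = 6e^(5x)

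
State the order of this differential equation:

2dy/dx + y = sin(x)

The order is 1 (highest derivative is of order 1).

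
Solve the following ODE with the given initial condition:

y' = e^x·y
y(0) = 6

General solution: y = Ce^(e^x)
Applying IC y(0) = 6:
Particular solution: y = 6e^(e^x - 1)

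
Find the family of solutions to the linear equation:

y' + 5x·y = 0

Using integrating factor method:

General solution: y = Ce^(-5x^2/2)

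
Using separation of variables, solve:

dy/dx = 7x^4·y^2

Separating variables and integrating:
-1/y = 7x^5/5 + C

General solution: y^-1 = (-7/5)x^5 + C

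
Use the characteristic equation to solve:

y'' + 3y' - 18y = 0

Characteristic equation: r² + 3r - 18 = 0
Roots: r = 3, -6 (distinct real)
General solution: y = C₁e^(3x) + C₂e^(-6x)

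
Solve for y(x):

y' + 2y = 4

Using integrating factor method:

General solution: y = 2 + Ce^(-2x)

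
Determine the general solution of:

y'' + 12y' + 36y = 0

Characteristic equation: r² + 12r + 36 = 0
Factored: (r + 6)² = 0
Repeated root: r = -6
General solution: y = (C₁ + C₂x)e^(-6x)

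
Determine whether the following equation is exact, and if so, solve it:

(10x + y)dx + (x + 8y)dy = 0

Verify exactness: ∂M/∂y = ∂N/∂x ✓
Find F(x,y) such that ∂F/∂x = M, ∂F/∂y = N
Solution: 5x² + xy + 4y² = C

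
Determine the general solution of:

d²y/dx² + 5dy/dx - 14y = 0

Characteristic equation: r² + 5r - 14 = 0
Roots: r = 2, -7 (distinct real)
General solution: y = C₁e^(2x) + C₂e^(-7x)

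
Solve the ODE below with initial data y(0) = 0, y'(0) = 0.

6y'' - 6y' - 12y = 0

General solution: y = C₁e^(2x) + C₂e^(-x)
Applying ICs: C₁ = 0, C₂ = 0
Particular solution: y = 0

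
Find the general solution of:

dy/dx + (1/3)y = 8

Using integrating factor method:

General solution: y = 24 + Ce^(-x/3)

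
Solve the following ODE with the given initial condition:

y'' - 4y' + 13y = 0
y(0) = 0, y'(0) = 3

General solution: y = e^(2x)(C₁cos(3x) + C₂sin(3x))
Complex roots r = 2 ± 3i
Applying ICs: C₁ = 0, C₂ = 1
Particular solution: y = e^(2x)(sin(3x))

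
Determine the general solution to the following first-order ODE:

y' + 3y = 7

Using integrating factor method:

General solution: y = 7/3 + Ce^(-3x)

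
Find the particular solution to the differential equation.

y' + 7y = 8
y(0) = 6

General solution: y = 8/7 + Ce^(-7x)
Applying y(0) = 6: C = 6 - 8/7 = 34/7
Particular solution: y = 8/7 + (34/7)e^(-7x)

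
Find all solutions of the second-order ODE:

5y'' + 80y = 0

Characteristic equation: 5r² + 80 = 0
Divide by 5: r² + 16 = 0
Roots: r = ±4i (complex conjugates)
General solution: y = C₁cos(4x) + C₂sin(4x)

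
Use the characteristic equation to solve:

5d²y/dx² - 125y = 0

Characteristic equation: 5r² - 125 = 0
Divide by 5: r² - 25 = 0
Roots: r = 5, -5 (distinct real)
General solution: y = C₁e^(5x) + C₂e^(-5x)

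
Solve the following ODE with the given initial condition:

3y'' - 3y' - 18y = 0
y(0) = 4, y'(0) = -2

General solution: y = C₁e^(3x) + C₂e^(-2x)
Applying ICs: C₁ = 6/5, C₂ = 14/5
Particular solution: y = (6/5)e^(3x) + (14/5)e^(-2x)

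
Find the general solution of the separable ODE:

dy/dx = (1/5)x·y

Separating variables and integrating:
ln|y| = x^2/10 + C

General solution: y = Ce^(x^2/10)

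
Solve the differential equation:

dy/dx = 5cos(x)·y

Separating variables and integrating:
ln|y| = 5sin(x) + C

General solution: y = Ce^(5sin(x))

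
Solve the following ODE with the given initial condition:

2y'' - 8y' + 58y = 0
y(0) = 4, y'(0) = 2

General solution: y = e^(2x)(C₁cos(5x) + C₂sin(5x))
Complex roots r = 2 ± 5i
Applying ICs: C₁ = 4, C₂ = -6/5
Particular solution: y = e^(2x)(4cos(5x) - (6/5)sin(5x))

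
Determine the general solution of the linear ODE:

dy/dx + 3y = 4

Using integrating factor method:

General solution: y = 4/3 + Ce^(-3x)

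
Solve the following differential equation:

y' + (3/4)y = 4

Using integrating factor method:

General solution: y = 16/3 + Ce^(-3x/4)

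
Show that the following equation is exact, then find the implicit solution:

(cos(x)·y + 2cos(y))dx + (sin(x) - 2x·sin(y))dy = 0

Verify exactness: ∂M/∂y = ∂N/∂x ✓
Find F(x,y) such that ∂F/∂x = M, ∂F/∂y = N
Solution: sin(x)·y + 2x·cos(y) = C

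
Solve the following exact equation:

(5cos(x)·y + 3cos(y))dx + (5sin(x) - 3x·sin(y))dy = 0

Verify exactness: ∂M/∂y = ∂N/∂x ✓
Find F(x,y) such that ∂F/∂x = M, ∂F/∂y = N
Solution: 5sin(x)·y + 3x·cos(y) = C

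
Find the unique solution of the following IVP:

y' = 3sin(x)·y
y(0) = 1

General solution: y = Ce^(-3cos(x))
Applying IC y(0) = 1:
Particular solution: y = e^(3(1-cos(x)))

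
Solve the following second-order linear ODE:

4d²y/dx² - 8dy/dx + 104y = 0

Characteristic equation: 4r² - 8r + 104 = 0
Divide by 4: r² - 2r + 26 = 0
Roots: r = 1 ± 5i (complex conjugates)
General solution: y = e^x(C₁cos(5x) + C₂sin(5x))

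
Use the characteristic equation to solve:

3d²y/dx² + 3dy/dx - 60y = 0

Characteristic equation: 3r² + 3r - 60 = 0
Divide by 3: r² + r - 20 = 0
Roots: r = 4, -5 (distinct real)
General solution: y = C₁e^(4x) + C₂e^(-5x)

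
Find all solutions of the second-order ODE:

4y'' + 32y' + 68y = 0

Characteristic equation: 4r² + 32r + 68 = 0
Divide by 4: r² + 8r + 17 = 0
Roots: r = -4 ± i (complex conjugates)
General solution: y = e^(-4x)(C₁cos(x) + C₂sin(x))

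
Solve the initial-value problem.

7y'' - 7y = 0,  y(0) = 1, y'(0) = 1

General solution: y = C₁e^x + C₂e^(-x)
Applying ICs: C₁ = 1, C₂ = 0
Particular solution: y = e^x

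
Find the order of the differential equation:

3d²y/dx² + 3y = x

The order is 2 (highest derivative is of order 2).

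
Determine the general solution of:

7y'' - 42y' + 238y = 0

Characteristic equation: 7r² - 42r + 238 = 0
Divide by 7: r² - 6r + 34 = 0
Roots: r = 3 ± 5i (complex conjugates)
General solution: y = e^(3x)(C₁cos(5x) + C₂sin(5x))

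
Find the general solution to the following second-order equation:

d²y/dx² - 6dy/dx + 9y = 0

Characteristic equation: r² - 6r + 9 = 0
Factored: (r - 3)² = 0
Repeated root: r = 3
General solution: y = (C₁ + C₂x)e^(3x)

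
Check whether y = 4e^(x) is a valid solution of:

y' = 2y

Verification:
y = 4e^(x)
y' = 4e^(x)
But 2y = 8e^(x)
y' ≠ 2y — the derivative does not match

No, it is not a solution.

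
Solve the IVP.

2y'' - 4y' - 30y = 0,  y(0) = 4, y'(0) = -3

General solution: y = C₁e^(5x) + C₂e^(-3x)
Applying ICs: C₁ = 9/8, C₂ = 23/8
Particular solution: y = (9/8)e^(5x) + (23/8)e^(-3x)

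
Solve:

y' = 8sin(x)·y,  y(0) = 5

General solution: y = Ce^(-8cos(x))
Applying IC y(0) = 5:
Particular solution: y = 5e^(8(1-cos(x)))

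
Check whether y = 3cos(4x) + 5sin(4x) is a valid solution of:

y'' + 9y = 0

Verification:
y'' = -48cos(4x) - 80sin(4x)
y'' + 9y ≠ 0 (frequency mismatch: got 16 instead of 9)

No, it is not a solution.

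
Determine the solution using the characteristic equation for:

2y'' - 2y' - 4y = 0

Characteristic equation: 2r² - 2r - 4 = 0
Divide by 2: r² - r - 2 = 0
Roots: r = 2, -1 (distinct real)
General solution: y = C₁e^(2x) + C₂e^(-x)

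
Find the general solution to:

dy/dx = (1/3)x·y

Separating variables and integrating:
ln|y| = x^2/6 + C

General solution: y = Ce^(x^2/6)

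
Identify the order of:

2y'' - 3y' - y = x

The order is 2 (highest derivative is of order 2).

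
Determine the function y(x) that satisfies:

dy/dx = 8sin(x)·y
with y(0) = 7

General solution: y = Ce^(-8cos(x))
Applying IC y(0) = 7:
Particular solution: y = 7e^(8(1-cos(x)))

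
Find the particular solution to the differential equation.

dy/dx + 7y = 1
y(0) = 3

General solution: y = 1/7 + Ce^(-7x)
Applying y(0) = 3: C = 3 - 1/7 = 20/7
Particular solution: y = 1/7 + (20/7)e^(-7x)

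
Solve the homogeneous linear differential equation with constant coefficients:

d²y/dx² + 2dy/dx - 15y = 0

Characteristic equation: r² + 2r - 15 = 0
Roots: r = 3, -5 (distinct real)
General solution: y = C₁e^(3x) + C₂e^(-5x)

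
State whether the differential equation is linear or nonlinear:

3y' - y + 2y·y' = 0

Nonlinear (product y·y')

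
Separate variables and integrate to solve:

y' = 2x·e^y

Separating variables and integrating:
-e^(-y) = x² + C

General solution: y = -ln(C - x²)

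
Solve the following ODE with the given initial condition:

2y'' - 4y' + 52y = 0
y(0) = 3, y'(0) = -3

General solution: y = e^x(C₁cos(5x) + C₂sin(5x))
Complex roots r = 1 ± 5i
Applying ICs: C₁ = 3, C₂ = -6/5
Particular solution: y = e^x(3cos(5x) - (6/5)sin(5x))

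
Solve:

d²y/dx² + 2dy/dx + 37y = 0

Characteristic equation: r² + 2r + 37 = 0
Roots: r = -1 ± 6i (complex conjugates)
General solution: y = e^(-x)(C₁cos(6x) + C₂sin(6x))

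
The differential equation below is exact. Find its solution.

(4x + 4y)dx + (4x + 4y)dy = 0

Verify exactness: ∂M/∂y = ∂N/∂x ✓
Find F(x,y) such that ∂F/∂x = M, ∂F/∂y = N
Solution: 2x² + 4xy + 2y² = C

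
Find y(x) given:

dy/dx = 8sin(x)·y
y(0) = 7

General solution: y = Ce^(-8cos(x))
Applying IC y(0) = 7:
Particular solution: y = 7e^(8(1-cos(x)))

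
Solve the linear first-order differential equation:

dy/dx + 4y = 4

Using integrating factor method:

General solution: y = 1 + Ce^(-4x)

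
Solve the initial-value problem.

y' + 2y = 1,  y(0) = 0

General solution: y = 1/2 + Ce^(-2x)
Applying y(0) = 0: C = 0 - 1/2 = -1/2
Particular solution: y = 1/2 - (1/2)e^(-2x)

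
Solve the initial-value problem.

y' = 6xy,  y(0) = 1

General solution: y = Ce^(3x²)
Applying IC y(0) = 1:
Particular solution: y = e^(3x²)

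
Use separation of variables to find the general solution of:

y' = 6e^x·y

Separating variables and integrating:
ln|y| = 6e^x + C

General solution: y = Ce^(6e^x)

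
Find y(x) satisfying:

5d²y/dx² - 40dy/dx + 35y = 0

Characteristic equation: 5r² - 40r + 35 = 0
Divide by 5: r² - 8r + 7 = 0
Roots: r = 7, 1 (distinct real)
General solution: y = C₁e^(7x) + C₂e^x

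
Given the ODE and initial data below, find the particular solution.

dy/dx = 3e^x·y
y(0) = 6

General solution: y = Ce^(3e^x)
Applying IC y(0) = 6:
Particular solution: y = 6e^(3(e^x - 1))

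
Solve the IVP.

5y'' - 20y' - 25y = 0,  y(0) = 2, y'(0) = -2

General solution: y = C₁e^(5x) + C₂e^(-x)
Applying ICs: C₁ = 0, C₂ = 2
Particular solution: y = 2e^(-x)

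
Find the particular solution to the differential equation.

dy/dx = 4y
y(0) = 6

General solution: y = Ce^(4x)
Applying IC y(0) = 6:
Particular solution: y = 6e^(4x)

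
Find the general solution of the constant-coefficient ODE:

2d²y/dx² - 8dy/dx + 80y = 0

Characteristic equation: 2r² - 8r + 80 = 0
Divide by 2: r² - 4r + 40 = 0
Roots: r = 2 ± 6i (complex conjugates)
General solution: y = e^(2x)(C₁cos(6x) + C₂sin(6x))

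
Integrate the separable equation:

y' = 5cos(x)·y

Separating variables and integrating:
ln|y| = 5sin(x) + C

General solution: y = Ce^(5sin(x))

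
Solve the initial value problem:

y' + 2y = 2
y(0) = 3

General solution: y = 1 + Ce^(-2x)
Applying y(0) = 3: C = 3 - 1 = 2
Particular solution: y = 1 + 2e^(-2x)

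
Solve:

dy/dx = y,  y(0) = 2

General solution: y = Ce^x
Applying IC y(0) = 2:
Particular solution: y = 2e^x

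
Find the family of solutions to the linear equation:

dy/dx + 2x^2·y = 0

Using integrating factor method:

General solution: y = Ce^(-2x^3/3)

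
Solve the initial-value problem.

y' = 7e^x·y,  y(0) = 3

General solution: y = Ce^(7e^x)
Applying IC y(0) = 3:
Particular solution: y = 3e^(7(e^x - 1))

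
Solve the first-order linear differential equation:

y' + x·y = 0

Using integrating factor method:

General solution: y = Ce^(-x^2/2)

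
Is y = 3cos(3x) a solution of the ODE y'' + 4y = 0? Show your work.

Verification:
y'' = -27cos(3x)
y'' + 4y ≠ 0 (frequency mismatch: got 9 instead of 4)

No, it is not a solution.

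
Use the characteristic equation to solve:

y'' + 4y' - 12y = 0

Characteristic equation: r² + 4r - 12 = 0
Roots: r = 2, -6 (distinct real)
General solution: y = C₁e^(2x) + C₂e^(-6x)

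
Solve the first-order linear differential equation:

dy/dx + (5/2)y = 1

Using integrating factor method:

General solution: y = 2/5 + Ce^(-5x/2)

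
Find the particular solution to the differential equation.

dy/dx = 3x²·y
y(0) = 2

General solution: y = Ce^(x³)
Applying IC y(0) = 2:
Particular solution: y = 2e^(x³)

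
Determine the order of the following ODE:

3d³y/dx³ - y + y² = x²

The order is 3 (highest derivative is of order 3).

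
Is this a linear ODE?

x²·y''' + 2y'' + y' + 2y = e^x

Yes. Linear (y and its derivatives appear to the first power only, no products of y terms)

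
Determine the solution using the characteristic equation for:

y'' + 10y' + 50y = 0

Characteristic equation: r² + 10r + 50 = 0
Roots: r = -5 ± 5i (complex conjugates)
General solution: y = e^(-5x)(C₁cos(5x) + C₂sin(5x))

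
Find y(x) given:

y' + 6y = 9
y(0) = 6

General solution: y = 3/2 + Ce^(-6x)
Applying y(0) = 6: C = 6 - 3/2 = 9/2
Particular solution: y = 3/2 + (9/2)e^(-6x)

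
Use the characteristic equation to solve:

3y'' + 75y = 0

Characteristic equation: 3r² + 75 = 0
Divide by 3: r² + 25 = 0
Roots: r = ±5i (complex conjugates)
General solution: y = C₁cos(5x) + C₂sin(5x)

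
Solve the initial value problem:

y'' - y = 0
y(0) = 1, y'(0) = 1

General solution: y = C₁e^x + C₂e^(-x)
Applying ICs: C₁ = 1, C₂ = 0
Particular solution: y = e^x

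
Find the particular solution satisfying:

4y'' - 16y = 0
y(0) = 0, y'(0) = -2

General solution: y = C₁e^(2x) + C₂e^(-2x)
Applying ICs: C₁ = -1/2, C₂ = 1/2
Particular solution: y = -(1/2)e^(2x) + (1/2)e^(-2x)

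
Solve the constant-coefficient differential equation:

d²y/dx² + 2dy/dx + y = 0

Characteristic equation: r² + 2r + 1 = 0
Factored: (r + 1)² = 0
Repeated root: r = -1
General solution: y = (C₁ + C₂x)e^(-x)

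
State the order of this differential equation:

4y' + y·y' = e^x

The order is 1 (highest derivative is of order 1).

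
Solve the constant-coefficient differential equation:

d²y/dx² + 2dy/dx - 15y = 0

Characteristic equation: r² + 2r - 15 = 0
Roots: r = 3, -5 (distinct real)
General solution: y = C₁e^(3x) + C₂e^(-5x)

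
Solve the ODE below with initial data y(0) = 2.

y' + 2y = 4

General solution: y = 2 + Ce^(-2x)
Applying y(0) = 2: C = 2 - 2 = 0
Particular solution: y = 2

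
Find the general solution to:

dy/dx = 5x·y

Separating variables and integrating:
ln|y| = 5x^2/2 + C

General solution: y = Ce^(5x^2/2)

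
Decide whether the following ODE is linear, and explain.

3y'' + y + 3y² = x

Nonlinear (y² term)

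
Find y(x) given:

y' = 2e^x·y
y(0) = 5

General solution: y = Ce^(2e^x)
Applying IC y(0) = 5:
Particular solution: y = 5e^(2(e^x - 1))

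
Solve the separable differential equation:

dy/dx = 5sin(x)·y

Separating variables and integrating:
ln|y| = -5cos(x) + C

General solution: y = Ce^(-5cos(x))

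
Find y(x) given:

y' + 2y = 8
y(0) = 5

General solution: y = 4 + Ce^(-2x)
Applying y(0) = 5: C = 5 - 4 = 1
Particular solution: y = 4 + e^(-2x)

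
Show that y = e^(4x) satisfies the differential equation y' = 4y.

Verification:
y = e^(4x)
y' = 4e^(4x)
4y = 4e^(4x)
y' = 4y ✓

Yes, it is a solution.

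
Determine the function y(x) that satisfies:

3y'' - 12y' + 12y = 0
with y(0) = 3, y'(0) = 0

General solution: y = (C₁ + C₂x)e^(2x)
Repeated root r = 2
Applying ICs: C₁ = 3, C₂ = -6
Particular solution: y = (3 - 6x)e^(2x)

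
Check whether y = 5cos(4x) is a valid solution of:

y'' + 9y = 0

Verification:
y'' = -80cos(4x)
y'' + 9y ≠ 0 (frequency mismatch: got 16 instead of 9)

No, it is not a solution.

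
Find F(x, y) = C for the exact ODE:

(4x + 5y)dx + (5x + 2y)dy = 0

Verify exactness: ∂M/∂y = ∂N/∂x ✓
Find F(x,y) such that ∂F/∂x = M, ∂F/∂y = N
Solution: 2x² + 5xy + y² = C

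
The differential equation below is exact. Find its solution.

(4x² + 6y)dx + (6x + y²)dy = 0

Verify exactness: ∂M/∂y = ∂N/∂x ✓
Find F(x,y) such that ∂F/∂x = M, ∂F/∂y = N
Solution: 4x³/3 + 6xy + y³/3 = C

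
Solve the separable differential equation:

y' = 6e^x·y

Separating variables and integrating:
ln|y| = 6e^x + C

General solution: y = Ce^(6e^x)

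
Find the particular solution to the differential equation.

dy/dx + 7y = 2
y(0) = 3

General solution: y = 2/7 + Ce^(-7x)
Applying y(0) = 3: C = 3 - 2/7 = 19/7
Particular solution: y = 2/7 + (19/7)e^(-7x)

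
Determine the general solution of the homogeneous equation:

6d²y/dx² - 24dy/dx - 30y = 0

Characteristic equation: 6r² - 24r - 30 = 0
Divide by 6: r² - 4r - 5 = 0
Roots: r = 5, -1 (distinct real)
General solution: y = C₁e^(5x) + C₂e^(-x)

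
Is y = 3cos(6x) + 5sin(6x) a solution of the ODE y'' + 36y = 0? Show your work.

Verification:
y'' = -108cos(6x) - 180sin(6x)
y'' + 36y = 0 ✓

Yes, it is a solution.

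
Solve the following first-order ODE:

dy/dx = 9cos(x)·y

Separating variables and integrating:
ln|y| = 9sin(x) + C

General solution: y = Ce^(9sin(x))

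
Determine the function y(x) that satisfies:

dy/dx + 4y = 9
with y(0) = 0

General solution: y = 9/4 + Ce^(-4x)
Applying y(0) = 0: C = 0 - 9/4 = -9/4
Particular solution: y = 9/4 - (9/4)e^(-4x)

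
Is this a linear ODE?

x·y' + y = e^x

Yes. Linear (y and its derivatives appear to the first power only, no products of y terms)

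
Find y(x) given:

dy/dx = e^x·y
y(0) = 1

General solution: y = Ce^(e^x)
Applying IC y(0) = 1:
Particular solution: y = e^(e^x - 1)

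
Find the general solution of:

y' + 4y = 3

Using integrating factor method:

General solution: y = 3/4 + Ce^(-4x)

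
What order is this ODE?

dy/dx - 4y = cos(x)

The order is 1 (highest derivative is of order 1).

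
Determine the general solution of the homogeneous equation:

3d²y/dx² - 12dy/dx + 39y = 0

Characteristic equation: 3r² - 12r + 39 = 0
Divide by 3: r² - 4r + 13 = 0
Roots: r = 2 ± 3i (complex conjugates)
General solution: y = e^(2x)(C₁cos(3x) + C₂sin(3x))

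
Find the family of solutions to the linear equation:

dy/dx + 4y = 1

Using integrating factor method:

General solution: y = 1/4 + Ce^(-4x)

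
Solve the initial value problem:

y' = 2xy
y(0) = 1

General solution: y = Ce^(x²)
Applying IC y(0) = 1:
Particular solution: y = e^(x²)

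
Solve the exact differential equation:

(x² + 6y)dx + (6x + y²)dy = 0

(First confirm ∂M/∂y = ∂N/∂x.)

Verify exactness: ∂M/∂y = ∂N/∂x ✓
Find F(x,y) such that ∂F/∂x = M, ∂F/∂y = N
Solution: x³/3 + 6xy + y³/3 = C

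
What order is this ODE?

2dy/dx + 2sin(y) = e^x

The order is 1 (highest derivative is of order 1).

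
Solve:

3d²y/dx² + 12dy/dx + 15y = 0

Characteristic equation: 3r² + 12r + 15 = 0
Divide by 3: r² + 4r + 5 = 0
Roots: r = -2 ± i (complex conjugates)
General solution: y = e^(-2x)(C₁cos(x) + C₂sin(x))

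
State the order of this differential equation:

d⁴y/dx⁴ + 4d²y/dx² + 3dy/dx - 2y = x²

The order is 4 (highest derivative is of order 4).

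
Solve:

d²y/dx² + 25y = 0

Characteristic equation: r² + 25 = 0
Roots: r = ±5i (complex conjugates)
General solution: y = C₁cos(5x) + C₂sin(5x)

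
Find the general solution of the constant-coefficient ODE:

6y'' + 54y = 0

Characteristic equation: 6r² + 54 = 0
Divide by 6: r² + 9 = 0
Roots: r = ±3i (complex conjugates)
General solution: y = C₁cos(3x) + C₂sin(3x)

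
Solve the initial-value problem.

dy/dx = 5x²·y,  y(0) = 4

General solution: y = Ce^(5x³/3)
Applying IC y(0) = 4:
Particular solution: y = 4e^(5x³/3)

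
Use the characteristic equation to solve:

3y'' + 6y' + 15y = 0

Characteristic equation: 3r² + 6r + 15 = 0
Divide by 3: r² + 2r + 5 = 0
Roots: r = -1 ± 2i (complex conjugates)
General solution: y = e^(-x)(C₁cos(2x) + C₂sin(2x))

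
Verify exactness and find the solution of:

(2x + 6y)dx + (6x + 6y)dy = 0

Verify exactness: ∂M/∂y = ∂N/∂x ✓
Find F(x,y) such that ∂F/∂x = M, ∂F/∂y = N
Solution: x² + 6xy + 3y² = C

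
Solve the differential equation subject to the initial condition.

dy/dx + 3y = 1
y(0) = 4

General solution: y = 1/3 + Ce^(-3x)
Applying y(0) = 4: C = 4 - 1/3 = 11/3
Particular solution: y = 1/3 + (11/3)e^(-3x)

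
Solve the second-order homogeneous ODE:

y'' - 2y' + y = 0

Characteristic equation: r² - 2r + 1 = 0
Factored: (r - 1)² = 0
Repeated root: r = 1
General solution: y = (C₁ + C₂x)e^x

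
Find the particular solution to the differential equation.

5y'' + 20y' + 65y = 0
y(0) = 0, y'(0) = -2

General solution: y = e^(-2x)(C₁cos(3x) + C₂sin(3x))
Complex roots r = -2 ± 3i
Applying ICs: C₁ = 0, C₂ = -2/3
Particular solution: y = e^(-2x)(-(2/3)sin(3x))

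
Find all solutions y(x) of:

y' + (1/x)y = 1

Using integrating factor method:

General solution: y = (1/2)x + C/x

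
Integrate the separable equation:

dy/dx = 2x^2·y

Separating variables and integrating:
ln|y| = 2x^3/3 + C

General solution: y = Ce^(2x^3/3)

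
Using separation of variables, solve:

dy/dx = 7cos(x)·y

Separating variables and integrating:
ln|y| = 7sin(x) + C

General solution: y = Ce^(7sin(x))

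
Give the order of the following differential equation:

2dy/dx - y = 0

The order is 1 (highest derivative is of order 1).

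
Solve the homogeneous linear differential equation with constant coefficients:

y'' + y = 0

Characteristic equation: r² + 1 = 0
Roots: r = ±i (complex conjugates)
General solution: y = C₁cos(x) + C₂sin(x)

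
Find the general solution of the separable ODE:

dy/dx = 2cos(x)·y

Separating variables and integrating:
ln|y| = 2sin(x) + C

General solution: y = Ce^(2sin(x))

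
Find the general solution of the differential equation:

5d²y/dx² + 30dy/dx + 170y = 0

Characteristic equation: 5r² + 30r + 170 = 0
Divide by 5: r² + 6r + 34 = 0
Roots: r = -3 ± 5i (complex conjugates)
General solution: y = e^(-3x)(C₁cos(5x) + C₂sin(5x))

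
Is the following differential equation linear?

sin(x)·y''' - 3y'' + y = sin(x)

Yes. Linear (y and its derivatives appear to the first power only, no products of y terms)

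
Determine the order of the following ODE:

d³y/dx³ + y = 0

The order is 3 (highest derivative is of order 3).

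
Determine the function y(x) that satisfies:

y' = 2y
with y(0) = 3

General solution: y = Ce^(2x)
Applying IC y(0) = 3:
Particular solution: y = 3e^(2x)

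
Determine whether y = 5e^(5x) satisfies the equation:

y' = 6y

Verification:
y = 5e^(5x)
y' = 25e^(5x)
But 6y = 30e^(5x)
y' ≠ 6y — the derivative does not match

No, it is not a solution.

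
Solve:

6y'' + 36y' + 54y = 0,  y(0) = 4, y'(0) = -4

General solution: y = (C₁ + C₂x)e^(-3x)
Repeated root r = -3
Applying ICs: C₁ = 4, C₂ = 8
Particular solution: y = (4 + 8x)e^(-3x)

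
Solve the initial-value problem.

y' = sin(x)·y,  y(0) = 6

General solution: y = Ce^(-cos(x))
Applying IC y(0) = 6:
Particular solution: y = 6e^(1-cos(x))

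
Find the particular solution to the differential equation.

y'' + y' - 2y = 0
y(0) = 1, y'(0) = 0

General solution: y = C₁e^x + C₂e^(-2x)
Applying ICs: C₁ = 2/3, C₂ = 1/3
Particular solution: y = (2/3)e^x + (1/3)e^(-2x)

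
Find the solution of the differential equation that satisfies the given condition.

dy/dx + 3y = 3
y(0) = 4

General solution: y = 1 + Ce^(-3x)
Applying y(0) = 4: C = 4 - 1 = 3
Particular solution: y = 1 + 3e^(-3x)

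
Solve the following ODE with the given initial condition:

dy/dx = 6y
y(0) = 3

General solution: y = Ce^(6x)
Applying IC y(0) = 3:
Particular solution: y = 3e^(6x)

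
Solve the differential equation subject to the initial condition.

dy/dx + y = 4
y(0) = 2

General solution: y = 4 + Ce^(-x)
Applying y(0) = 2: C = 2 - 4 = -2
Particular solution: y = 4 - 2e^(-x)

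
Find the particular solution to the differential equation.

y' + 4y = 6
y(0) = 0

General solution: y = 3/2 + Ce^(-4x)
Applying y(0) = 0: C = 0 - 3/2 = -3/2
Particular solution: y = 3/2 - (3/2)e^(-4x)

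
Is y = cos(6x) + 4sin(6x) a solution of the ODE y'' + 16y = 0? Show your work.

Verification:
y'' = -36cos(6x) - 144sin(6x)
y'' + 16y ≠ 0 (frequency mismatch: got 36 instead of 16)

No, it is not a solution.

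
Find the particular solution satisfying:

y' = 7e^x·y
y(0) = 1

General solution: y = Ce^(7e^x)
Applying IC y(0) = 1:
Particular solution: y = e^(7(e^x - 1))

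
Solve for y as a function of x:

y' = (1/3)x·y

Separating variables and integrating:
ln|y| = x^2/6 + C

General solution: y = Ce^(x^2/6)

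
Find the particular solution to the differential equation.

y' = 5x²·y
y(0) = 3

General solution: y = Ce^(5x³/3)
Applying IC y(0) = 3:
Particular solution: y = 3e^(5x³/3)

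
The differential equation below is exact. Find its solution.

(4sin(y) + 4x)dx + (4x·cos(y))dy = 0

Verify exactness: ∂M/∂y = ∂N/∂x ✓
Find F(x,y) such that ∂F/∂x = M, ∂F/∂y = N
Solution: 4x·sin(y) + 2x² = C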